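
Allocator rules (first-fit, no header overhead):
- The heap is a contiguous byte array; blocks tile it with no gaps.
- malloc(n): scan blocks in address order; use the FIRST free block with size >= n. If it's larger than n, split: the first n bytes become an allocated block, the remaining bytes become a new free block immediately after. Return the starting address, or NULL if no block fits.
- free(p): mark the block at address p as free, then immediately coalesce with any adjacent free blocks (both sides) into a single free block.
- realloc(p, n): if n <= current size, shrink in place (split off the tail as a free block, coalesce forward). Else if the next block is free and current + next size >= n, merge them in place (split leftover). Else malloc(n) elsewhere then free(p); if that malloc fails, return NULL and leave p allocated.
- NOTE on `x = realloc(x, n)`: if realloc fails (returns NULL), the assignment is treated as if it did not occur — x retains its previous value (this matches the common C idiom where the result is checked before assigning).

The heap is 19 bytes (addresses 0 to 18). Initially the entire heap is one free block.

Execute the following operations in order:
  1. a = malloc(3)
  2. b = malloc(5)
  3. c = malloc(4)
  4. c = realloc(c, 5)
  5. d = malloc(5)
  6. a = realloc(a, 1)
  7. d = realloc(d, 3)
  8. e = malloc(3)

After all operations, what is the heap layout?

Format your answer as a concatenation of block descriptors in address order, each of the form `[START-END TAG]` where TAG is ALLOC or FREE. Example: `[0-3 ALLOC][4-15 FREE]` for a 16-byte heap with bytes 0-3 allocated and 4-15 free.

Op 1: a = malloc(3) -> a = 0; heap: [0-2 ALLOC][3-18 FREE]
Op 2: b = malloc(5) -> b = 3; heap: [0-2 ALLOC][3-7 ALLOC][8-18 FREE]
Op 3: c = malloc(4) -> c = 8; heap: [0-2 ALLOC][3-7 ALLOC][8-11 ALLOC][12-18 FREE]
Op 4: c = realloc(c, 5) -> c = 8; heap: [0-2 ALLOC][3-7 ALLOC][8-12 ALLOC][13-18 FREE]
Op 5: d = malloc(5) -> d = 13; heap: [0-2 ALLOC][3-7 ALLOC][8-12 ALLOC][13-17 ALLOC][18-18 FREE]
Op 6: a = realloc(a, 1) -> a = 0; heap: [0-0 ALLOC][1-2 FREE][3-7 ALLOC][8-12 ALLOC][13-17 ALLOC][18-18 FREE]
Op 7: d = realloc(d, 3) -> d = 13; heap: [0-0 ALLOC][1-2 FREE][3-7 ALLOC][8-12 ALLOC][13-15 ALLOC][16-18 FREE]
Op 8: e = malloc(3) -> e = 16; heap: [0-0 ALLOC][1-2 FREE][3-7 ALLOC][8-12 ALLOC][13-15 ALLOC][16-18 ALLOC]

Answer: [0-0 ALLOC][1-2 FREE][3-7 ALLOC][8-12 ALLOC][13-15 ALLOC][16-18 ALLOC]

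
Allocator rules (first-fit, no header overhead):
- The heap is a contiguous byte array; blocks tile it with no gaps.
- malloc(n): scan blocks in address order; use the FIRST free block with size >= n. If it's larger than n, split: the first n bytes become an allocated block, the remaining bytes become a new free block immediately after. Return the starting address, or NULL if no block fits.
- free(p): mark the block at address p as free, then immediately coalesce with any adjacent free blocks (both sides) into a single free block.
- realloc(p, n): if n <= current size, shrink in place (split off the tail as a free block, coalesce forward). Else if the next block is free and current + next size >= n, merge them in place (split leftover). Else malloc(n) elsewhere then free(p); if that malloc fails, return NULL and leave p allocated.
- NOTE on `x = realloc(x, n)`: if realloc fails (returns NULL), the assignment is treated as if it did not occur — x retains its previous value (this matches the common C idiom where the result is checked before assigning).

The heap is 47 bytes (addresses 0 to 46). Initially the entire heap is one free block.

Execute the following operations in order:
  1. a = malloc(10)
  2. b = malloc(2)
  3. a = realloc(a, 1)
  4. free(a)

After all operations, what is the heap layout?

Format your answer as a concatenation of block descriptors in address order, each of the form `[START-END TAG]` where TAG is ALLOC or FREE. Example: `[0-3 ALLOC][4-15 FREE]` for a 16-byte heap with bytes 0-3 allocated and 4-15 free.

Answer: [0-9 FREE][10-11 ALLOC][12-46 FREE]

Derivation:
Op 1: a = malloc(10) -> a = 0; heap: [0-9 ALLOC][10-46 FREE]
Op 2: b = malloc(2) -> b = 10; heap: [0-9 ALLOC][10-11 ALLOC][12-46 FREE]
Op 3: a = realloc(a, 1) -> a = 0; heap: [0-0 ALLOC][1-9 FREE][10-11 ALLOC][12-46 FREE]
Op 4: free(a) -> (freed a); heap: [0-9 FREE][10-11 ALLOC][12-46 FREE]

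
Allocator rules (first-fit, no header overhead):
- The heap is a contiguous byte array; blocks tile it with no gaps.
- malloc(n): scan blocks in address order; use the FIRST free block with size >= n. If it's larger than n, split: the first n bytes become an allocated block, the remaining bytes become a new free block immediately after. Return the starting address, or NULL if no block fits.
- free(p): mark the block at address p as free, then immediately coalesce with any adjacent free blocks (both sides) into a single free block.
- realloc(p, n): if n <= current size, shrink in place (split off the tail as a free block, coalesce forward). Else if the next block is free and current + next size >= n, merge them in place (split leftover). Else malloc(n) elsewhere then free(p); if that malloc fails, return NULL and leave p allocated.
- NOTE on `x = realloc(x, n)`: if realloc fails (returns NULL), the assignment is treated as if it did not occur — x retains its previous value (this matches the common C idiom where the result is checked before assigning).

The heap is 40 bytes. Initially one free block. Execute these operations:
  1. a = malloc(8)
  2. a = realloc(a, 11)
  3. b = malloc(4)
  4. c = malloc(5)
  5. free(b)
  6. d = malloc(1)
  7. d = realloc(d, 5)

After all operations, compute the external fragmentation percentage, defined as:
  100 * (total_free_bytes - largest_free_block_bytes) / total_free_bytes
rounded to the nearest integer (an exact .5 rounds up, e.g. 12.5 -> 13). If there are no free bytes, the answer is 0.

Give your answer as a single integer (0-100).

Op 1: a = malloc(8) -> a = 0; heap: [0-7 ALLOC][8-39 FREE]
Op 2: a = realloc(a, 11) -> a = 0; heap: [0-10 ALLOC][11-39 FREE]
Op 3: b = malloc(4) -> b = 11; heap: [0-10 ALLOC][11-14 ALLOC][15-39 FREE]
Op 4: c = malloc(5) -> c = 15; heap: [0-10 ALLOC][11-14 ALLOC][15-19 ALLOC][20-39 FREE]
Op 5: free(b) -> (freed b); heap: [0-10 ALLOC][11-14 FREE][15-19 ALLOC][20-39 FREE]
Op 6: d = malloc(1) -> d = 11; heap: [0-10 ALLOC][11-11 ALLOC][12-14 FREE][15-19 ALLOC][20-39 FREE]
Op 7: d = realloc(d, 5) -> d = 20; heap: [0-10 ALLOC][11-14 FREE][15-19 ALLOC][20-24 ALLOC][25-39 FREE]
Free blocks: [4 15] total_free=19 largest=15 -> 100*(19-15)/19 = 400/19 ≈ 21.053 -> rounds to 21

Answer: 21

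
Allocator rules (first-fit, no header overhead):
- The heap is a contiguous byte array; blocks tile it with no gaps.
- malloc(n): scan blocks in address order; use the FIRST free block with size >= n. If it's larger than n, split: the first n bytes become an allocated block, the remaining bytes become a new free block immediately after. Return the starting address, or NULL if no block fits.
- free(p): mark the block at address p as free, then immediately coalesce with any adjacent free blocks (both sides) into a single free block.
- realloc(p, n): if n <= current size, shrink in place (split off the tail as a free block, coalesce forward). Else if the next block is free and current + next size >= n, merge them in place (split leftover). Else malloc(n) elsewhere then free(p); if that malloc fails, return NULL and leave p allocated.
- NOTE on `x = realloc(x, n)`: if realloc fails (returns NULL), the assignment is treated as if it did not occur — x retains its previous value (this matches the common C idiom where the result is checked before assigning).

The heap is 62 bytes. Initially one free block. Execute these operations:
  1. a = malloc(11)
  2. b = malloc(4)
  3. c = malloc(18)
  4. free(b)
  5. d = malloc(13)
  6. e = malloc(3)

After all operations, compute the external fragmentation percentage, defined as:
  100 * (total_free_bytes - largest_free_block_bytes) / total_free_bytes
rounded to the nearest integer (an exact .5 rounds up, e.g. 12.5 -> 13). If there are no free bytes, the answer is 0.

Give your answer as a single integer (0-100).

Answer: 6

Derivation:
Op 1: a = malloc(11) -> a = 0; heap: [0-10 ALLOC][11-61 FREE]
Op 2: b = malloc(4) -> b = 11; heap: [0-10 ALLOC][11-14 ALLOC][15-61 FREE]
Op 3: c = malloc(18) -> c = 15; heap: [0-10 ALLOC][11-14 ALLOC][15-32 ALLOC][33-61 FREE]
Op 4: free(b) -> (freed b); heap: [0-10 ALLOC][11-14 FREE][15-32 ALLOC][33-61 FREE]
Op 5: d = malloc(13) -> d = 33; heap: [0-10 ALLOC][11-14 FREE][15-32 ALLOC][33-45 ALLOC][46-61 FREE]
Op 6: e = malloc(3) -> e = 11; heap: [0-10 ALLOC][11-13 ALLOC][14-14 FREE][15-32 ALLOC][33-45 ALLOC][46-61 FREE]
Free blocks: [1 16] total_free=17 largest=16 -> 100*(17-16)/17 = 100/17 ≈ 5.882 -> rounds to 6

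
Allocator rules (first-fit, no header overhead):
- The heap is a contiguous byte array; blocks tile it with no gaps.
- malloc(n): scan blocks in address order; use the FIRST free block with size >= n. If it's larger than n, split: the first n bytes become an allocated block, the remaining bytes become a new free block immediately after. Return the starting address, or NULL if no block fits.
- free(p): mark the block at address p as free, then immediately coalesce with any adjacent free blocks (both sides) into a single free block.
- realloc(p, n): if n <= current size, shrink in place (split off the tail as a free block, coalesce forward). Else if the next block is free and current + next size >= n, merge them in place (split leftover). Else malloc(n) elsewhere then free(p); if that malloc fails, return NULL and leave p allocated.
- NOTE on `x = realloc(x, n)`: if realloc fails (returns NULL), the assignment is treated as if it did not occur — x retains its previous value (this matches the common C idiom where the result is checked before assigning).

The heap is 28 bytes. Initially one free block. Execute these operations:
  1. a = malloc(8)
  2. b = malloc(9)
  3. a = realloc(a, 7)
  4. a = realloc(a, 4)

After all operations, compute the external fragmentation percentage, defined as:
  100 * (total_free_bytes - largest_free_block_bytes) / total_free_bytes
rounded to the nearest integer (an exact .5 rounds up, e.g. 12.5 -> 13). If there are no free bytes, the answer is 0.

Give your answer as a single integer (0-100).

Op 1: a = malloc(8) -> a = 0; heap: [0-7 ALLOC][8-27 FREE]
Op 2: b = malloc(9) -> b = 8; heap: [0-7 ALLOC][8-16 ALLOC][17-27 FREE]
Op 3: a = realloc(a, 7) -> a = 0; heap: [0-6 ALLOC][7-7 FREE][8-16 ALLOC][17-27 FREE]
Op 4: a = realloc(a, 4) -> a = 0; heap: [0-3 ALLOC][4-7 FREE][8-16 ALLOC][17-27 FREE]
Free blocks: [4 11] total_free=15 largest=11 -> 100*(15-11)/15 = 400/15 ≈ 26.667 -> rounds to 27

Answer: 27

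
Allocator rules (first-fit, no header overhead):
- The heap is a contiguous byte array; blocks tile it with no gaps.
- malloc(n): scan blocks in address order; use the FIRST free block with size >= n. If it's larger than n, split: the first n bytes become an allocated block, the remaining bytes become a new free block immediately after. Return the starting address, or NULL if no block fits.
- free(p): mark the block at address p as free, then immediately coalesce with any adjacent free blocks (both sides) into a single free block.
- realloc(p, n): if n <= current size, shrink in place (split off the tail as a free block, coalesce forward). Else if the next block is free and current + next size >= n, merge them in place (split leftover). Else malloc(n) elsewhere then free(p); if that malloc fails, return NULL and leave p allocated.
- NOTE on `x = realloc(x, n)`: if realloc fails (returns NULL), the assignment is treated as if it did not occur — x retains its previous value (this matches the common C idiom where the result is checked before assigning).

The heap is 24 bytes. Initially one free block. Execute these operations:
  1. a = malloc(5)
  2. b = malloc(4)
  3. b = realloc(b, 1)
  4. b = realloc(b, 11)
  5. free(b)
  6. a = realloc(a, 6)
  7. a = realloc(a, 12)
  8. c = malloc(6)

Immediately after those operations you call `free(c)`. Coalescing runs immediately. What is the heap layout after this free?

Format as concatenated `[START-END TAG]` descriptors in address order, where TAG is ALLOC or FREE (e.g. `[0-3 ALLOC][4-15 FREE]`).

Op 1: a = malloc(5) -> a = 0; heap: [0-4 ALLOC][5-23 FREE]
Op 2: b = malloc(4) -> b = 5; heap: [0-4 ALLOC][5-8 ALLOC][9-23 FREE]
Op 3: b = realloc(b, 1) -> b = 5; heap: [0-4 ALLOC][5-5 ALLOC][6-23 FREE]
Op 4: b = realloc(b, 11) -> b = 5; heap: [0-4 ALLOC][5-15 ALLOC][16-23 FREE]
Op 5: free(b) -> (freed b); heap: [0-4 ALLOC][5-23 FREE]
Op 6: a = realloc(a, 6) -> a = 0; heap: [0-5 ALLOC][6-23 FREE]
Op 7: a = realloc(a, 12) -> a = 0; heap: [0-11 ALLOC][12-23 FREE]
Op 8: c = malloc(6) -> c = 12; heap: [0-11 ALLOC][12-17 ALLOC][18-23 FREE]
free(c): c = 12 -> block [12-17 ALLOC]; mark free, coalesce with adjacent free neighbors -> [0-11 ALLOC][12-23 FREE]

Answer: [0-11 ALLOC][12-23 FREE]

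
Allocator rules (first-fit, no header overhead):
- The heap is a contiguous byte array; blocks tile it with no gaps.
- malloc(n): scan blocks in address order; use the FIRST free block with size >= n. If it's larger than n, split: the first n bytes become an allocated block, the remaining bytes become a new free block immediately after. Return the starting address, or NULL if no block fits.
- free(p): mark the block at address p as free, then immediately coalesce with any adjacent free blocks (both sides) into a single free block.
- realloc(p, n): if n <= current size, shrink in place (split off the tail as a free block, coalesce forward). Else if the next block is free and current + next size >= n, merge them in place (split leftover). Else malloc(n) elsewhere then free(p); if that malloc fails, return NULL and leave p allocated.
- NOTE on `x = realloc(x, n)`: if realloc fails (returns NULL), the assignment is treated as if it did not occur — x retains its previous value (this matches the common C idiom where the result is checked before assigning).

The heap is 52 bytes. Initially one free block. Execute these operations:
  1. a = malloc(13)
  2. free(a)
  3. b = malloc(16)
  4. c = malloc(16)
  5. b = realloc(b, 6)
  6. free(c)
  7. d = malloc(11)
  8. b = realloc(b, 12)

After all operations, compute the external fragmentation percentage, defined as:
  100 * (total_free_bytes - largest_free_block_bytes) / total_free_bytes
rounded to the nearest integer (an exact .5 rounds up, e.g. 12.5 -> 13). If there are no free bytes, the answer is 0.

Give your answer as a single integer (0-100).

Answer: 21

Derivation:
Op 1: a = malloc(13) -> a = 0; heap: [0-12 ALLOC][13-51 FREE]
Op 2: free(a) -> (freed a); heap: [0-51 FREE]
Op 3: b = malloc(16) -> b = 0; heap: [0-15 ALLOC][16-51 FREE]
Op 4: c = malloc(16) -> c = 16; heap: [0-15 ALLOC][16-31 ALLOC][32-51 FREE]
Op 5: b = realloc(b, 6) -> b = 0; heap: [0-5 ALLOC][6-15 FREE][16-31 ALLOC][32-51 FREE]
Op 6: free(c) -> (freed c); heap: [0-5 ALLOC][6-51 FREE]
Op 7: d = malloc(11) -> d = 6; heap: [0-5 ALLOC][6-16 ALLOC][17-51 FREE]
Op 8: b = realloc(b, 12) -> b = 17; heap: [0-5 FREE][6-16 ALLOC][17-28 ALLOC][29-51 FREE]
Free blocks: [6 23] total_free=29 largest=23 -> 100*(29-23)/29 = 600/29 ≈ 20.690 -> rounds to 21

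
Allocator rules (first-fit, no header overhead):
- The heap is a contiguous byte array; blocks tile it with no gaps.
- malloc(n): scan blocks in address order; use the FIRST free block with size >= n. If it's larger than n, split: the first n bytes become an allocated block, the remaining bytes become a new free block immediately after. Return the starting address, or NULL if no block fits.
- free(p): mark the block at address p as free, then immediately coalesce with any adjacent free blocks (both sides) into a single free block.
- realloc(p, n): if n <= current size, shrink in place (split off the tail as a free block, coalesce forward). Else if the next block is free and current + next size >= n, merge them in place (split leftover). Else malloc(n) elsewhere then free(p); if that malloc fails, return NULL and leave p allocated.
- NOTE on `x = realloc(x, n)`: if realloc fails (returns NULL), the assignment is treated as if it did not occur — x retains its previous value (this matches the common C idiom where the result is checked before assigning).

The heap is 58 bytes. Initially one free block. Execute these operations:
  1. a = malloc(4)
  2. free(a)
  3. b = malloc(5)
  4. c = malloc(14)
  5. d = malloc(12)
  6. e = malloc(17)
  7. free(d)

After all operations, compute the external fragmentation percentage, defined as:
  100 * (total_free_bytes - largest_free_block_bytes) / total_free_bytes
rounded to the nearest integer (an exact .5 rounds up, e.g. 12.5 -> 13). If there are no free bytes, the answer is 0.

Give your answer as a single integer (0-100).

Answer: 45

Derivation:
Op 1: a = malloc(4) -> a = 0; heap: [0-3 ALLOC][4-57 FREE]
Op 2: free(a) -> (freed a); heap: [0-57 FREE]
Op 3: b = malloc(5) -> b = 0; heap: [0-4 ALLOC][5-57 FREE]
Op 4: c = malloc(14) -> c = 5; heap: [0-4 ALLOC][5-18 ALLOC][19-57 FREE]
Op 5: d = malloc(12) -> d = 19; heap: [0-4 ALLOC][5-18 ALLOC][19-30 ALLOC][31-57 FREE]
Op 6: e = malloc(17) -> e = 31; heap: [0-4 ALLOC][5-18 ALLOC][19-30 ALLOC][31-47 ALLOC][48-57 FREE]
Op 7: free(d) -> (freed d); heap: [0-4 ALLOC][5-18 ALLOC][19-30 FREE][31-47 ALLOC][48-57 FREE]
Free blocks: [12 10] total_free=22 largest=12 -> 100*(22-12)/22 = 1000/22 ≈ 45.455 -> rounds to 45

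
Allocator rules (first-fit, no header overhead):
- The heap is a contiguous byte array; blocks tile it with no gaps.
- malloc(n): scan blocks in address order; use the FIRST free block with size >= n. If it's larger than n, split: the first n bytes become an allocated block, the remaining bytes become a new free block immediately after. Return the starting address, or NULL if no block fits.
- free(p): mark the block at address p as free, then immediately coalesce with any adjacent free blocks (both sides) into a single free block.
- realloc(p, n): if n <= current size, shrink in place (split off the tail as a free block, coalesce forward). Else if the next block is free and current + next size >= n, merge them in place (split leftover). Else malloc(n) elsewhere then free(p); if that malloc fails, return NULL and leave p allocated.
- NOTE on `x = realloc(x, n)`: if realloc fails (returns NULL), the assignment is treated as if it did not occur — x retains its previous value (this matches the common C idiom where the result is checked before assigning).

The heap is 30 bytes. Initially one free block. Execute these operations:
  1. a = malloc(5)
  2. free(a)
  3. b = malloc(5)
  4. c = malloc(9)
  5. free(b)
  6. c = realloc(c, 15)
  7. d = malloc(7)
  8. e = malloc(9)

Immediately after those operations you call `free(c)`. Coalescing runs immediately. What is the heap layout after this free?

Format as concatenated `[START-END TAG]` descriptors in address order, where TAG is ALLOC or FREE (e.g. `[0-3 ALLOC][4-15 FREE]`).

Answer: [0-19 FREE][20-26 ALLOC][27-29 FREE]

Derivation:
Op 1: a = malloc(5) -> a = 0; heap: [0-4 ALLOC][5-29 FREE]
Op 2: free(a) -> (freed a); heap: [0-29 FREE]
Op 3: b = malloc(5) -> b = 0; heap: [0-4 ALLOC][5-29 FREE]
Op 4: c = malloc(9) -> c = 5; heap: [0-4 ALLOC][5-13 ALLOC][14-29 FREE]
Op 5: free(b) -> (freed b); heap: [0-4 FREE][5-13 ALLOC][14-29 FREE]
Op 6: c = realloc(c, 15) -> c = 5; heap: [0-4 FREE][5-19 ALLOC][20-29 FREE]
Op 7: d = malloc(7) -> d = 20; heap: [0-4 FREE][5-19 ALLOC][20-26 ALLOC][27-29 FREE]
Op 8: e = malloc(9) -> e = NULL; heap: [0-4 FREE][5-19 ALLOC][20-26 ALLOC][27-29 FREE]
free(c): c = 5 -> block [5-19 ALLOC]; mark free, coalesce with adjacent free neighbors -> [0-19 FREE][20-26 ALLOC][27-29 FREE]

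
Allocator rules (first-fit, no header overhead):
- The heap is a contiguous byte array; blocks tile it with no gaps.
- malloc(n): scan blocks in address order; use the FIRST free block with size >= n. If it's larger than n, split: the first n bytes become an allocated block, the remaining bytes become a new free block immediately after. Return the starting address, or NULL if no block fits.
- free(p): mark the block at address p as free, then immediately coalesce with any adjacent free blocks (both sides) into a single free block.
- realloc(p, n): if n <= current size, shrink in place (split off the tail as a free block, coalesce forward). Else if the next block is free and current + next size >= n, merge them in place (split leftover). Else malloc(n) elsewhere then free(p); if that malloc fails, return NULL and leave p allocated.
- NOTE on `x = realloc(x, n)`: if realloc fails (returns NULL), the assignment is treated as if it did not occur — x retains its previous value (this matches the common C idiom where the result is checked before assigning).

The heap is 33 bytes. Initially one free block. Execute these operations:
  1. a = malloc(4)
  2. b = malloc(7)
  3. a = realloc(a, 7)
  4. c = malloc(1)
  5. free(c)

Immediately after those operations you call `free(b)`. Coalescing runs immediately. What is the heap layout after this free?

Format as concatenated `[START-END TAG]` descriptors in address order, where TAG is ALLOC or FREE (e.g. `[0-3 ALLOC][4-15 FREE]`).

Op 1: a = malloc(4) -> a = 0; heap: [0-3 ALLOC][4-32 FREE]
Op 2: b = malloc(7) -> b = 4; heap: [0-3 ALLOC][4-10 ALLOC][11-32 FREE]
Op 3: a = realloc(a, 7) -> a = 11; heap: [0-3 FREE][4-10 ALLOC][11-17 ALLOC][18-32 FREE]
Op 4: c = malloc(1) -> c = 0; heap: [0-0 ALLOC][1-3 FREE][4-10 ALLOC][11-17 ALLOC][18-32 FREE]
Op 5: free(c) -> (freed c); heap: [0-3 FREE][4-10 ALLOC][11-17 ALLOC][18-32 FREE]
free(b): b = 4 -> block [4-10 ALLOC]; mark free, coalesce with adjacent free neighbors -> [0-10 FREE][11-17 ALLOC][18-32 FREE]

Answer: [0-10 FREE][11-17 ALLOC][18-32 FREE]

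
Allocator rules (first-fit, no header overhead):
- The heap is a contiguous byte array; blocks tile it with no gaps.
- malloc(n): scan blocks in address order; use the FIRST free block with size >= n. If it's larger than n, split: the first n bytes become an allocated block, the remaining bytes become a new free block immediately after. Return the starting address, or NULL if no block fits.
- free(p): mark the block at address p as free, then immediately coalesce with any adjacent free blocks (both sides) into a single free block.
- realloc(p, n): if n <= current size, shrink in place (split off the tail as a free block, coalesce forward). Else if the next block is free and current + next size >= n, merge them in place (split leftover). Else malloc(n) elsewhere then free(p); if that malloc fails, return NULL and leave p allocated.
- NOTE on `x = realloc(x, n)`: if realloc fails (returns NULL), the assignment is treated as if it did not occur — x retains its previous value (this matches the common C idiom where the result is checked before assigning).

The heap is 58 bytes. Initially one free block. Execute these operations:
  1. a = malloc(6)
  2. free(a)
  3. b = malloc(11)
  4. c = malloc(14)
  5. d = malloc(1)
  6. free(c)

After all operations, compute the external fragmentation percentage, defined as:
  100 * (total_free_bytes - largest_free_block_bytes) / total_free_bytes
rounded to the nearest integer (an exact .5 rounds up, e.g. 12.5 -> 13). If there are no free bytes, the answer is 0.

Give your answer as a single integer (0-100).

Answer: 30

Derivation:
Op 1: a = malloc(6) -> a = 0; heap: [0-5 ALLOC][6-57 FREE]
Op 2: free(a) -> (freed a); heap: [0-57 FREE]
Op 3: b = malloc(11) -> b = 0; heap: [0-10 ALLOC][11-57 FREE]
Op 4: c = malloc(14) -> c = 11; heap: [0-10 ALLOC][11-24 ALLOC][25-57 FREE]
Op 5: d = malloc(1) -> d = 25; heap: [0-10 ALLOC][11-24 ALLOC][25-25 ALLOC][26-57 FREE]
Op 6: free(c) -> (freed c); heap: [0-10 ALLOC][11-24 FREE][25-25 ALLOC][26-57 FREE]
Free blocks: [14 32] total_free=46 largest=32 -> 100*(46-32)/46 = 1400/46 ≈ 30.435 -> rounds to 30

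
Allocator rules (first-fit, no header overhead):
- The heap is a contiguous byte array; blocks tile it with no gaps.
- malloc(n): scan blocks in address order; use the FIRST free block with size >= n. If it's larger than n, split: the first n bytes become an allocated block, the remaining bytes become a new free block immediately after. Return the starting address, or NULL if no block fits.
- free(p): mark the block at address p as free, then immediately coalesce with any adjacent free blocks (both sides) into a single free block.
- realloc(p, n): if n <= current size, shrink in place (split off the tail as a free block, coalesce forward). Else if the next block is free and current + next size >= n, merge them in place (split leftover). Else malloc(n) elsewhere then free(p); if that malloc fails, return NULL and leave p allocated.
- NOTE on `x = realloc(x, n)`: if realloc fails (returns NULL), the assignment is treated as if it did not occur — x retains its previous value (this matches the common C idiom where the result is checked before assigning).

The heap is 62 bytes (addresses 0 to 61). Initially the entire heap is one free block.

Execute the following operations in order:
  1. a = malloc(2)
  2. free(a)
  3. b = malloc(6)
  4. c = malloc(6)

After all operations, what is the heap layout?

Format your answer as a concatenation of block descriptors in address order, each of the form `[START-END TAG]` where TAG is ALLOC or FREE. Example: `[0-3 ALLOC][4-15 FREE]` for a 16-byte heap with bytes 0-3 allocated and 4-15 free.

Answer: [0-5 ALLOC][6-11 ALLOC][12-61 FREE]

Derivation:
Op 1: a = malloc(2) -> a = 0; heap: [0-1 ALLOC][2-61 FREE]
Op 2: free(a) -> (freed a); heap: [0-61 FREE]
Op 3: b = malloc(6) -> b = 0; heap: [0-5 ALLOC][6-61 FREE]
Op 4: c = malloc(6) -> c = 6; heap: [0-5 ALLOC][6-11 ALLOC][12-61 FREE]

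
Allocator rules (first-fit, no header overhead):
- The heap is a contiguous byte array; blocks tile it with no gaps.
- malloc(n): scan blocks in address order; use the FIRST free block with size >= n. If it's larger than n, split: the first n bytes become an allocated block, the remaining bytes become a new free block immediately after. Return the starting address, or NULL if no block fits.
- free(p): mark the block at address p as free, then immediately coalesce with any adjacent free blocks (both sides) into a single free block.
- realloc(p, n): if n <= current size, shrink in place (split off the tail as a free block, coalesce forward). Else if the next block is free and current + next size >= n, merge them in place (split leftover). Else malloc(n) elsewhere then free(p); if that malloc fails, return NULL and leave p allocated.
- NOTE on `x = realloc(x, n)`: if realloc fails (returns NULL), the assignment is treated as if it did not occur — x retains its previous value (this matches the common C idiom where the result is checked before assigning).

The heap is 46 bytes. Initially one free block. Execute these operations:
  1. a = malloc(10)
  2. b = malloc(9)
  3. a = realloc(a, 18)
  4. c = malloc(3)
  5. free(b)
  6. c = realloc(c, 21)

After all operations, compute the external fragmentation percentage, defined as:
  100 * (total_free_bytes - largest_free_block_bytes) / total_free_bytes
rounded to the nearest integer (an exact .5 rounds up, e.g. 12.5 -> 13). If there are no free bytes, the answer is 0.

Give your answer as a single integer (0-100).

Answer: 36

Derivation:
Op 1: a = malloc(10) -> a = 0; heap: [0-9 ALLOC][10-45 FREE]
Op 2: b = malloc(9) -> b = 10; heap: [0-9 ALLOC][10-18 ALLOC][19-45 FREE]
Op 3: a = realloc(a, 18) -> a = 19; heap: [0-9 FREE][10-18 ALLOC][19-36 ALLOC][37-45 FREE]
Op 4: c = malloc(3) -> c = 0; heap: [0-2 ALLOC][3-9 FREE][10-18 ALLOC][19-36 ALLOC][37-45 FREE]
Op 5: free(b) -> (freed b); heap: [0-2 ALLOC][3-18 FREE][19-36 ALLOC][37-45 FREE]
Op 6: c = realloc(c, 21) -> NULL (c unchanged); heap: [0-2 ALLOC][3-18 FREE][19-36 ALLOC][37-45 FREE]
Free blocks: [16 9] total_free=25 largest=16 -> 100*(25-16)/25 = 900/25 = 36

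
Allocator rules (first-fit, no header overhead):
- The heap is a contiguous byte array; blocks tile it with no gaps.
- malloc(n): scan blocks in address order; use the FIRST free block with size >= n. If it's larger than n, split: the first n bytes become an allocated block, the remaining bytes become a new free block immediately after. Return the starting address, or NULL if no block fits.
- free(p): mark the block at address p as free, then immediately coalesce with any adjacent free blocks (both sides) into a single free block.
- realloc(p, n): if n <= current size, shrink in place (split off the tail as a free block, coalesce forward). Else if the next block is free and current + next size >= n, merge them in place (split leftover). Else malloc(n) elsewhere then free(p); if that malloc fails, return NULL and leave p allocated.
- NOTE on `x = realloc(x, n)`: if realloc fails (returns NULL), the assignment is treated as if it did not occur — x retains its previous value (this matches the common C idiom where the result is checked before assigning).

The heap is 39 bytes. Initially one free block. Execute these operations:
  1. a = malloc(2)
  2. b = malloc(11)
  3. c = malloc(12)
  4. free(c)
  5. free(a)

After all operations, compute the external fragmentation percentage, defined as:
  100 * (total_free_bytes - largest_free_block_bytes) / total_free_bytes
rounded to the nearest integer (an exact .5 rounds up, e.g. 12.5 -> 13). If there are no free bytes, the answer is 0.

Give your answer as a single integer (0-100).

Answer: 7

Derivation:
Op 1: a = malloc(2) -> a = 0; heap: [0-1 ALLOC][2-38 FREE]
Op 2: b = malloc(11) -> b = 2; heap: [0-1 ALLOC][2-12 ALLOC][13-38 FREE]
Op 3: c = malloc(12) -> c = 13; heap: [0-1 ALLOC][2-12 ALLOC][13-24 ALLOC][25-38 FREE]
Op 4: free(c) -> (freed c); heap: [0-1 ALLOC][2-12 ALLOC][13-38 FREE]
Op 5: free(a) -> (freed a); heap: [0-1 FREE][2-12 ALLOC][13-38 FREE]
Free blocks: [2 26] total_free=28 largest=26 -> 100*(28-26)/28 = 200/28 ≈ 7.143 -> rounds to 7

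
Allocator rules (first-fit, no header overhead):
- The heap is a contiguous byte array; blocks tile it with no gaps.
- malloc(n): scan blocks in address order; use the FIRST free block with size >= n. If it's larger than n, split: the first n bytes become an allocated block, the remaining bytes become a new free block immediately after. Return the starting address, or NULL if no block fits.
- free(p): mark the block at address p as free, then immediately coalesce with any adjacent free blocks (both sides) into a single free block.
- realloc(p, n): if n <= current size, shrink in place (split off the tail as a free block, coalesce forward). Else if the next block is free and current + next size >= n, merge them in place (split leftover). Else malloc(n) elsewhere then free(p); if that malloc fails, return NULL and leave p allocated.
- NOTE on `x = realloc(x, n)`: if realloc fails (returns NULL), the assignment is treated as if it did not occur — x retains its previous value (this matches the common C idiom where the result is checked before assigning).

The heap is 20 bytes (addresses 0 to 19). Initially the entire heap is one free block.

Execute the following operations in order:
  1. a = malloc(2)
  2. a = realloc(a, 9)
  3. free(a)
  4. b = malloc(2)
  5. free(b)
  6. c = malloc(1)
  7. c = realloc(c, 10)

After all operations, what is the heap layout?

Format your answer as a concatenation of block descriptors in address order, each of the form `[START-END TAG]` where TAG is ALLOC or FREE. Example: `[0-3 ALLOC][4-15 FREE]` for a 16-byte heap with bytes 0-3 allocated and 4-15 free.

Op 1: a = malloc(2) -> a = 0; heap: [0-1 ALLOC][2-19 FREE]
Op 2: a = realloc(a, 9) -> a = 0; heap: [0-8 ALLOC][9-19 FREE]
Op 3: free(a) -> (freed a); heap: [0-19 FREE]
Op 4: b = malloc(2) -> b = 0; heap: [0-1 ALLOC][2-19 FREE]
Op 5: free(b) -> (freed b); heap: [0-19 FREE]
Op 6: c = malloc(1) -> c = 0; heap: [0-0 ALLOC][1-19 FREE]
Op 7: c = realloc(c, 10) -> c = 0; heap: [0-9 ALLOC][10-19 FREE]

Answer: [0-9 ALLOC][10-19 FREE]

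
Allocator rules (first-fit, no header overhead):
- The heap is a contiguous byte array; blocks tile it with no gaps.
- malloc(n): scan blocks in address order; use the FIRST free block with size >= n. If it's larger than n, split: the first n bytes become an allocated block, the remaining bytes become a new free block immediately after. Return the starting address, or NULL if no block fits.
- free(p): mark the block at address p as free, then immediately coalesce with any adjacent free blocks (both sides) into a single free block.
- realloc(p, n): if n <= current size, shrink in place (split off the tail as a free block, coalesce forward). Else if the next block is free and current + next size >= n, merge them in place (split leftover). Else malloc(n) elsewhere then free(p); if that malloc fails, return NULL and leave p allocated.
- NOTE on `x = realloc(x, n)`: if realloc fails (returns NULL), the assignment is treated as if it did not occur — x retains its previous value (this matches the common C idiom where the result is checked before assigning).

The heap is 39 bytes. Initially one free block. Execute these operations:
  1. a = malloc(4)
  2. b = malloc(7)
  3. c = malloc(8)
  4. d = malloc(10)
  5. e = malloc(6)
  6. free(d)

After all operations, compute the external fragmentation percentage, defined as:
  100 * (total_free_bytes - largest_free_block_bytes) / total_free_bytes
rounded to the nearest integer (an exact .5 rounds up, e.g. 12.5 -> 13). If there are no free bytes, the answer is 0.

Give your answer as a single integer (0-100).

Answer: 29

Derivation:
Op 1: a = malloc(4) -> a = 0; heap: [0-3 ALLOC][4-38 FREE]
Op 2: b = malloc(7) -> b = 4; heap: [0-3 ALLOC][4-10 ALLOC][11-38 FREE]
Op 3: c = malloc(8) -> c = 11; heap: [0-3 ALLOC][4-10 ALLOC][11-18 ALLOC][19-38 FREE]
Op 4: d = malloc(10) -> d = 19; heap: [0-3 ALLOC][4-10 ALLOC][11-18 ALLOC][19-28 ALLOC][29-38 FREE]
Op 5: e = malloc(6) -> e = 29; heap: [0-3 ALLOC][4-10 ALLOC][11-18 ALLOC][19-28 ALLOC][29-34 ALLOC][35-38 FREE]
Op 6: free(d) -> (freed d); heap: [0-3 ALLOC][4-10 ALLOC][11-18 ALLOC][19-28 FREE][29-34 ALLOC][35-38 FREE]
Free blocks: [10 4] total_free=14 largest=10 -> 100*(14-10)/14 = 400/14 ≈ 28.571 -> rounds to 29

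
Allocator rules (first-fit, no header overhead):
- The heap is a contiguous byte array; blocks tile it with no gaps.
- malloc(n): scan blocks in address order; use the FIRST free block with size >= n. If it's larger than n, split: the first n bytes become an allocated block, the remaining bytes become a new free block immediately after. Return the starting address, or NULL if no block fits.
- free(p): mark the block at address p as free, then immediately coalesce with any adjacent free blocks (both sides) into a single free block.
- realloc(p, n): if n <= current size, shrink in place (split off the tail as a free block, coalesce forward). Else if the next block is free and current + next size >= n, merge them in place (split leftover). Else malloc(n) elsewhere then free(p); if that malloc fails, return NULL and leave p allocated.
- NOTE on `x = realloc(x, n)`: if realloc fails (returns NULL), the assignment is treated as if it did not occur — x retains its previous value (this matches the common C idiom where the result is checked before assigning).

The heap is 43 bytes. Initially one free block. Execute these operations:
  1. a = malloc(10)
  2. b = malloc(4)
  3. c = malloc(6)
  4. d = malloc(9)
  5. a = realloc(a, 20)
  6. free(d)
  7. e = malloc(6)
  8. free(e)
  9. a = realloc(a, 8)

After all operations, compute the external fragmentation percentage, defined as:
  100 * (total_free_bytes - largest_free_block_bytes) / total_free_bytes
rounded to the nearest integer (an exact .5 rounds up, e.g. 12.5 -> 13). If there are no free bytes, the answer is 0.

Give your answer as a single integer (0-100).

Answer: 8

Derivation:
Op 1: a = malloc(10) -> a = 0; heap: [0-9 ALLOC][10-42 FREE]
Op 2: b = malloc(4) -> b = 10; heap: [0-9 ALLOC][10-13 ALLOC][14-42 FREE]
Op 3: c = malloc(6) -> c = 14; heap: [0-9 ALLOC][10-13 ALLOC][14-19 ALLOC][20-42 FREE]
Op 4: d = malloc(9) -> d = 20; heap: [0-9 ALLOC][10-13 ALLOC][14-19 ALLOC][20-28 ALLOC][29-42 FREE]
Op 5: a = realloc(a, 20) -> NULL (a unchanged); heap: [0-9 ALLOC][10-13 ALLOC][14-19 ALLOC][20-28 ALLOC][29-42 FREE]
Op 6: free(d) -> (freed d); heap: [0-9 ALLOC][10-13 ALLOC][14-19 ALLOC][20-42 FREE]
Op 7: e = malloc(6) -> e = 20; heap: [0-9 ALLOC][10-13 ALLOC][14-19 ALLOC][20-25 ALLOC][26-42 FREE]
Op 8: free(e) -> (freed e); heap: [0-9 ALLOC][10-13 ALLOC][14-19 ALLOC][20-42 FREE]
Op 9: a = realloc(a, 8) -> a = 0; heap: [0-7 ALLOC][8-9 FREE][10-13 ALLOC][14-19 ALLOC][20-42 FREE]
Free blocks: [2 23] total_free=25 largest=23 -> 100*(25-23)/25 = 200/25 = 8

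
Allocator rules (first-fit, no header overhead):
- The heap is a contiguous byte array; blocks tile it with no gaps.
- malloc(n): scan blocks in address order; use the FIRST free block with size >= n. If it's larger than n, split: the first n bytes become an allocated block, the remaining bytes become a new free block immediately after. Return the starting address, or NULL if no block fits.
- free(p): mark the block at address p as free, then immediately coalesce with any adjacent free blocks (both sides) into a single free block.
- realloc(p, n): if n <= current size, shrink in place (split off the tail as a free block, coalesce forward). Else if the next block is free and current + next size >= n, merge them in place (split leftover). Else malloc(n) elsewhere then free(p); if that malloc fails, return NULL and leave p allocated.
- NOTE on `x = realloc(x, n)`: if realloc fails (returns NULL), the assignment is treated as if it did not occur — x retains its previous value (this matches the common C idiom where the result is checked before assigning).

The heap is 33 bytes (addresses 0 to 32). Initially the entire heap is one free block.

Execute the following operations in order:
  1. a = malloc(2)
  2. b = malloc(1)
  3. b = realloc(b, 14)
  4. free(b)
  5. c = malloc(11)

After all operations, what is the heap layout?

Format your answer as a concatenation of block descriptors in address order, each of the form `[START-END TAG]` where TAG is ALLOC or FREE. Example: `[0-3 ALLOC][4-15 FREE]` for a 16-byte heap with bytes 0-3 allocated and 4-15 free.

Op 1: a = malloc(2) -> a = 0; heap: [0-1 ALLOC][2-32 FREE]
Op 2: b = malloc(1) -> b = 2; heap: [0-1 ALLOC][2-2 ALLOC][3-32 FREE]
Op 3: b = realloc(b, 14) -> b = 2; heap: [0-1 ALLOC][2-15 ALLOC][16-32 FREE]
Op 4: free(b) -> (freed b); heap: [0-1 ALLOC][2-32 FREE]
Op 5: c = malloc(11) -> c = 2; heap: [0-1 ALLOC][2-12 ALLOC][13-32 FREE]

Answer: [0-1 ALLOC][2-12 ALLOC][13-32 FREE]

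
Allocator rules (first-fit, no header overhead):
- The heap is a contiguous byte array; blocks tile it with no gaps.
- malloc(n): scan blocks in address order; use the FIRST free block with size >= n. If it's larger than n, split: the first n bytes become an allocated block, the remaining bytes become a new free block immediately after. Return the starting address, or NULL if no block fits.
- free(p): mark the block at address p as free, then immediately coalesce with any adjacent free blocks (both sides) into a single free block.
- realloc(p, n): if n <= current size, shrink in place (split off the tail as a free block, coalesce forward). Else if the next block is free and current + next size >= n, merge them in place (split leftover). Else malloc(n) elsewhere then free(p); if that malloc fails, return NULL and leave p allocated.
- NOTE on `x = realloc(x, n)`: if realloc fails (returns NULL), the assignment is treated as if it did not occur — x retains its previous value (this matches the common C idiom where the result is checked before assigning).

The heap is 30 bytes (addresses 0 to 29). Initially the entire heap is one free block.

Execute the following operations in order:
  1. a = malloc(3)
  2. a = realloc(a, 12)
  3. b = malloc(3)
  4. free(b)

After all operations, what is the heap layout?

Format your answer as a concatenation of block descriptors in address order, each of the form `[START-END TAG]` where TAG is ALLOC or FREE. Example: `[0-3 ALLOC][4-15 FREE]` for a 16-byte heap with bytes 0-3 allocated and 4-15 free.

Op 1: a = malloc(3) -> a = 0; heap: [0-2 ALLOC][3-29 FREE]
Op 2: a = realloc(a, 12) -> a = 0; heap: [0-11 ALLOC][12-29 FREE]
Op 3: b = malloc(3) -> b = 12; heap: [0-11 ALLOC][12-14 ALLOC][15-29 FREE]
Op 4: free(b) -> (freed b); heap: [0-11 ALLOC][12-29 FREE]

Answer: [0-11 ALLOC][12-29 FREE]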